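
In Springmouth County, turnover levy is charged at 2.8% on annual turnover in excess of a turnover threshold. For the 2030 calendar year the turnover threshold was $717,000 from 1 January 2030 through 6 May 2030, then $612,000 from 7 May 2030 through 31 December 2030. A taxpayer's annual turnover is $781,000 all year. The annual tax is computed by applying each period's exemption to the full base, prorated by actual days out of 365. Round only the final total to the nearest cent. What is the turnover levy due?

1 January – 6 May 2030: 126 days, exemption $717,000 → ($781,000 − $717,000) × 2.8% × 126/365 = $618.6082
7 May – 31 December 2030: 239 days, exemption $612,000 → ($781,000 − $612,000) × 2.8% × 239/365 = $3,098.4877
Total = $3,717.0959

$3,717.10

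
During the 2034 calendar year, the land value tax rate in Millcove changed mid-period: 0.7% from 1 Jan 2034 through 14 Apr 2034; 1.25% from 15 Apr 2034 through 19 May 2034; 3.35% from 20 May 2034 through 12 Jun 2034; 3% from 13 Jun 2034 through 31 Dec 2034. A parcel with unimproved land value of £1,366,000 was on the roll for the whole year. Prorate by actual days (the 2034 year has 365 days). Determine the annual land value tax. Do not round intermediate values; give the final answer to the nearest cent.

£30,050.13

1 Jan – 14 Apr 2034: 104 days at 0.7% → £1,366,000 × 0.7% × 104/365 = £2,724.5151
15 Apr – 19 May 2034: 35 days at 1.25% → £1,366,000 × 1.25% × 35/365 = £1,637.3288
20 May – 12 Jun 2034: 24 days at 3.35% → £1,366,000 × 3.35% × 24/365 = £3,008.9425
13 Jun – 31 Dec 2034: 202 days at 3% → £1,366,000 × 3% × 202/365 = £22,679.3425
Total = £30,050.1288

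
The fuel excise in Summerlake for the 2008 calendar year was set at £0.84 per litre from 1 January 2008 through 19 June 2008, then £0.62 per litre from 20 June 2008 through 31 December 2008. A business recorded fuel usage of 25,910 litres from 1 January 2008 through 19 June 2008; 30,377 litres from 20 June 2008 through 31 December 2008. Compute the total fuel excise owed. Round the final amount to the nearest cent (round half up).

£40,598.14

1 January – 19 June 2008: 25,910 litres at £0.84/litre → £21,764.40
20 June – 31 December 2008: 30,377 litres at £0.62/litre → £18,833.74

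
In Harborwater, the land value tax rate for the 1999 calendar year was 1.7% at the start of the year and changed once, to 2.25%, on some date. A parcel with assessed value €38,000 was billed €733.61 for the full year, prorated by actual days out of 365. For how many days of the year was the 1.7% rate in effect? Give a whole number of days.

212 days

Let d = days at the first rate; then 365 − d days at the second rate.
€38,000 × [1.7%·d + 2.25%·(365−d)] / 365 = €733.61
Solving gives d = 212, so the new rate took effect on 1 Aug 1999.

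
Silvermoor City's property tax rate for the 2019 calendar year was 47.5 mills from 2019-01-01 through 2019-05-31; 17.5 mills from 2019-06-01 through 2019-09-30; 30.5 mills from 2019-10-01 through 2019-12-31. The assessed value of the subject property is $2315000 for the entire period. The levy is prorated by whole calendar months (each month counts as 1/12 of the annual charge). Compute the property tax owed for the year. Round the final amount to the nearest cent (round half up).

$76973.75

2019-01-01 to 2019-05-31: 5 months at 47.5 mills → $2315000 × 4.75% × 5/12 = $45817.7083
2019-06-01 to 2019-09-30: 4 months at 17.5 mills → $2315000 × 1.75% × 4/12 = $13504.1667
2019-10-01 to 2019-12-31: 3 months at 30.5 mills → $2315000 × 3.05% × 3/12 = $17651.8750
Total = $76973.7500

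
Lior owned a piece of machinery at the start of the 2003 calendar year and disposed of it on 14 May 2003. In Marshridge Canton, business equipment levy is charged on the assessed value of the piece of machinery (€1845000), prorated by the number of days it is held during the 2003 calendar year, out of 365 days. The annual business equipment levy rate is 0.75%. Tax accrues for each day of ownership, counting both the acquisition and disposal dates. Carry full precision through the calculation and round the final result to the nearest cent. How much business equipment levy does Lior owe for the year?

Days held (1 Jan – 14 May 2003): 134 out of 365
Tax = €1845000 × 0.75% × 134/365 = €5080.0685

€5080.07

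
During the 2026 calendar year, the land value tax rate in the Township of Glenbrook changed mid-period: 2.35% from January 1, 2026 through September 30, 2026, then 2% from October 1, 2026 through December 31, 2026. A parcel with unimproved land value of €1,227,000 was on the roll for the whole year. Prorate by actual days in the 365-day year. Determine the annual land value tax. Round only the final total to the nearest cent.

January 1 – September 30, 2026: 273 days at 2.35% → €1,227,000 × 2.35% × 273/365 = €21,566.6260
October 1 – December 31, 2026: 92 days at 2% → €1,227,000 × 2% × 92/365 = €6,185.4247
Total = €27,752.0507

€27,752.05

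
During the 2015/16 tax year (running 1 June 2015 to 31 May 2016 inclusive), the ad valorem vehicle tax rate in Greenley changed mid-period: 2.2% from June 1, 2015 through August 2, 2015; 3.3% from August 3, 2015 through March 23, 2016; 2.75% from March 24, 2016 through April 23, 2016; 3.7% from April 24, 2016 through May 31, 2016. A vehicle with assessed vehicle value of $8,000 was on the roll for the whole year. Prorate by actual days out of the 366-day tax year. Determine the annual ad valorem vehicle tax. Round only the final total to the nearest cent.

June 1 – August 2, 2015: 63 days at 2.2% → $8,000 × 2.2% × 63/366 = $30.2951
August 3, 2015 – March 23, 2016: 234 days at 3.3% → $8,000 × 3.3% × 234/366 = $168.7869
March 24 – April 23, 2016: 31 days at 2.75% → $8,000 × 2.75% × 31/366 = $18.6339
April 24 – May 31, 2016: 38 days at 3.7% → $8,000 × 3.7% × 38/366 = $30.7322
Total = $248.4481

$248.45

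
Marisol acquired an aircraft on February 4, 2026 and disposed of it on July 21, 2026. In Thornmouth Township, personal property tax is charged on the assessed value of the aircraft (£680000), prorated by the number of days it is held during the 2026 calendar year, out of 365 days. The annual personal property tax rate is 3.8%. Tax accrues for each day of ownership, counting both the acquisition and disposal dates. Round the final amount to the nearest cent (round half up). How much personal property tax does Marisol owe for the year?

£11893.48

Days held (February 4 – July 21, 2026): 168 out of 365
Tax = £680000 × 3.8% × 168/365 = £11893.4795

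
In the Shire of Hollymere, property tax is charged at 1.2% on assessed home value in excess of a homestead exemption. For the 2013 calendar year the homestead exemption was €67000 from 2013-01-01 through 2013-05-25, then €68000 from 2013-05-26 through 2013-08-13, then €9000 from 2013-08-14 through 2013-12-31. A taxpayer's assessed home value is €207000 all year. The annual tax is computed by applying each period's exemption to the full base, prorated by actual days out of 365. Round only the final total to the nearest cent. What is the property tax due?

2013-01-01 to 2013-05-25: 145 days, exemption €67000 → (€207000 − €67000) × 1.2% × 145/365 = €667.3973
2013-05-26 to 2013-08-13: 80 days, exemption €68000 → (€207000 − €68000) × 1.2% × 80/365 = €365.5890
2013-08-14 to 2013-12-31: 140 days, exemption €9000 → (€207000 − €9000) × 1.2% × 140/365 = €911.3425
Total = €1944.3288

€1944.33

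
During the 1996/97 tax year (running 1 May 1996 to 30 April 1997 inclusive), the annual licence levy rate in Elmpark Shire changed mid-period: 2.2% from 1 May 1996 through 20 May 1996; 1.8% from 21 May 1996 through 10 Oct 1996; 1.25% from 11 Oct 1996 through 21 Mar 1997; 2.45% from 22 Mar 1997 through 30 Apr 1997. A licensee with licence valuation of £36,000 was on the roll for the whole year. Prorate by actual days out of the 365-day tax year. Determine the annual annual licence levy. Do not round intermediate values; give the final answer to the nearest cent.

1 May – 20 May 1996: 20 days at 2.2% → £36,000 × 2.2% × 20/365 = £43.3973
21 May – 10 Oct 1996: 143 days at 1.8% → £36,000 × 1.8% × 143/365 = £253.8740
11 Oct 1996 – 21 Mar 1997: 162 days at 1.25% → £36,000 × 1.25% × 162/365 = £199.7260
22 Mar – 30 Apr 1997: 40 days at 2.45% → £36,000 × 2.45% × 40/365 = £96.6575
Total = £593.6548

£593.65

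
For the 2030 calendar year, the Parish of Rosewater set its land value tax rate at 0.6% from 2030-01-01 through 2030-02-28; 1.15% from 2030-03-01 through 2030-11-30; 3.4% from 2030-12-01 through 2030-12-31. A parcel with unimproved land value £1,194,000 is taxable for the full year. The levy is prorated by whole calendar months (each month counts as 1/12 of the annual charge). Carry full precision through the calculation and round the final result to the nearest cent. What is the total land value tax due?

£14,875.25

2030-01-01 to 2030-02-28: 2 months at 0.6% → £1,194,000 × 0.6% × 2/12 = £1,194.0000
2030-03-01 to 2030-11-30: 9 months at 1.15% → £1,194,000 × 1.15% × 9/12 = £10,298.2500
2030-12-01 to 2030-12-31: 1 month at 3.4% → £1,194,000 × 3.4% × 1/12 = £3,383.0000
Total = £14,875.2500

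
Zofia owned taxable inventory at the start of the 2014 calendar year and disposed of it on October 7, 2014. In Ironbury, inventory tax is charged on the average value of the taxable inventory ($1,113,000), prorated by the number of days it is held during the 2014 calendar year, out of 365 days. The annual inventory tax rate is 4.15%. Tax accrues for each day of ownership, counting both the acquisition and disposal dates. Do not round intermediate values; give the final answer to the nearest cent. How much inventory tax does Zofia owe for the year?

$35,433.04

Days held (January 1 – October 7, 2014): 280 out of 365
Tax = $1,113,000 × 4.15% × 280/365 = $35,433.0411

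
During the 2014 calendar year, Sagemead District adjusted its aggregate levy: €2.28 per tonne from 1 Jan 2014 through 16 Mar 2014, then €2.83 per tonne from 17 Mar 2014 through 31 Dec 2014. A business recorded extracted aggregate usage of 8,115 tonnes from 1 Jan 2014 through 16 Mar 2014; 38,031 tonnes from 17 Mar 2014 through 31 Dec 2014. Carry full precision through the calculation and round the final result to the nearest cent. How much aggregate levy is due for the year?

€126,129.93

1 Jan – 16 Mar 2014: 8,115 tonnes at €2.28/tonne → €18,502.20
17 Mar – 31 Dec 2014: 38,031 tonnes at €2.83/tonne → €107,627.73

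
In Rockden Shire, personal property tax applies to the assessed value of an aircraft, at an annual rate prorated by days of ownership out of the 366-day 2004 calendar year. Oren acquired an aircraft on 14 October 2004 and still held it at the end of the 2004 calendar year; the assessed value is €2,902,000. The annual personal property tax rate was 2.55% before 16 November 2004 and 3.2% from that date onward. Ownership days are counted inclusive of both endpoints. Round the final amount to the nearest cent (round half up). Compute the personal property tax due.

€18,343.65

14 October – 15 November 2004: 33 days at 2.55% → €2,902,000 × 2.55% × 33/366 = €6,672.2213
16 November – 31 December 2004: 46 days at 3.2% → €2,902,000 × 3.2% × 46/366 = €11,671.4317
Total = €18,343.6530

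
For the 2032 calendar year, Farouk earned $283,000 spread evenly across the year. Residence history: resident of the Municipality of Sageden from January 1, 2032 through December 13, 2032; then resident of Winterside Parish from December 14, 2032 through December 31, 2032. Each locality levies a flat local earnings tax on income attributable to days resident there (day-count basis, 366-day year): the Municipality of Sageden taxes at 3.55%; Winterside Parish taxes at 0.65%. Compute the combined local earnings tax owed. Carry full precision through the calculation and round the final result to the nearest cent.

The Municipality of Sageden, January 1 – December 13, 2032: 348 days → $283,000 × 3.55% × 348/366 = $9,552.4098
Winterside Parish, December 14 – December 31, 2032: 18 days → $283,000 × 0.65% × 18/366 = $90.4672
Total = $9,642.8770

$9,642.88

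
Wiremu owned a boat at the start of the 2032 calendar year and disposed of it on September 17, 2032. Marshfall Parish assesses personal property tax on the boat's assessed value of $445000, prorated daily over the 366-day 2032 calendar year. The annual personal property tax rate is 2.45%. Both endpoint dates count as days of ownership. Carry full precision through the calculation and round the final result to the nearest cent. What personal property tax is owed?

Days held (January 1 – September 17, 2032): 261 out of 366
Tax = $445000 × 2.45% × 261/366 = $7774.7336

$7774.73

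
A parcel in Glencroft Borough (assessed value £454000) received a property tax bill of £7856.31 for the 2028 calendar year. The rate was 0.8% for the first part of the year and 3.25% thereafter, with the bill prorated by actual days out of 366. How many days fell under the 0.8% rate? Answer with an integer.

Let d = days at the first rate; then 366 − d days at the second rate.
£454000 × [0.8%·d + 3.25%·(366−d)] / 366 = £7856.31
Solving gives d = 227, so the new rate took effect on 15 August 2028.

227 days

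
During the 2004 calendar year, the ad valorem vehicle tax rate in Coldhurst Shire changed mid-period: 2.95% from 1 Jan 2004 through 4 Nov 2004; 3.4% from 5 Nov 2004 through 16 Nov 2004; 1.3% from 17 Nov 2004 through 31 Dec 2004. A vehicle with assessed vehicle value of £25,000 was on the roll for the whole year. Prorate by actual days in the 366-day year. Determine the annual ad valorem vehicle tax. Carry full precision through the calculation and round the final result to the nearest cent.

1 Jan – 4 Nov 2004: 309 days at 2.95% → £25,000 × 2.95% × 309/366 = £622.6434
5 Nov – 16 Nov 2004: 12 days at 3.4% → £25,000 × 3.4% × 12/366 = £27.8689
17 Nov – 31 Dec 2004: 45 days at 1.3% → £25,000 × 1.3% × 45/366 = £39.9590
Total = £690.4713

£690.47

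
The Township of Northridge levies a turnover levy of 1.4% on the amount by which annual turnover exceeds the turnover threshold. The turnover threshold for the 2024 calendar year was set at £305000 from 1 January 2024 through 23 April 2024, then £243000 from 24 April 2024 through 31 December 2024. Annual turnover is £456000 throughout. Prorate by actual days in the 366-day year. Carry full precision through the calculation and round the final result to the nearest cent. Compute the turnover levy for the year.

£2711.64

1 January – 23 April 2024: 114 days, exemption £305000 → (£456000 − £305000) × 1.4% × 114/366 = £658.4590
24 April – 31 December 2024: 252 days, exemption £243000 → (£456000 − £243000) × 1.4% × 252/366 = £2053.1803
Total = £2711.6393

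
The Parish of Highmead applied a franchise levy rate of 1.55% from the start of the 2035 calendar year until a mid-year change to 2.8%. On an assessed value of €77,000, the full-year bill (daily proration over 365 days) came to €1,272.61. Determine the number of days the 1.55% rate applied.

335 days

Let d = days at the first rate; then 365 − d days at the second rate.
€77,000 × [1.55%·d + 2.8%·(365−d)] / 365 = €1,272.61
Solving gives d = 335, so the new rate took effect on 2 Dec 2035.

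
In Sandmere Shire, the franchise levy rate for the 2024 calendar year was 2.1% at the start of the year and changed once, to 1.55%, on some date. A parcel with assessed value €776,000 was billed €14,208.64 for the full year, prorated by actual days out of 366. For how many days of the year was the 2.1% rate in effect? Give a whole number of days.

187 days

Let d = days at the first rate; then 366 − d days at the second rate.
€776,000 × [2.1%·d + 1.55%·(366−d)] / 366 = €14,208.64
Solving gives d = 187, so the new rate took effect on 6 July 2024.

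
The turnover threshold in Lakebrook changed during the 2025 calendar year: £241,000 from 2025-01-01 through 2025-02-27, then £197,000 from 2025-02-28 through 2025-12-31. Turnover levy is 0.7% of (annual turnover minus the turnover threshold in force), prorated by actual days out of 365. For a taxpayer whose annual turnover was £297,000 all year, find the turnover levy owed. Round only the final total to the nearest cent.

2025-01-01 to 2025-02-27: 58 days, exemption £241,000 → (£297,000 − £241,000) × 0.7% × 58/365 = £62.2904
2025-02-28 to 2025-12-31: 307 days, exemption £197,000 → (£297,000 − £197,000) × 0.7% × 307/365 = £588.7671
Total = £651.0575

£651.06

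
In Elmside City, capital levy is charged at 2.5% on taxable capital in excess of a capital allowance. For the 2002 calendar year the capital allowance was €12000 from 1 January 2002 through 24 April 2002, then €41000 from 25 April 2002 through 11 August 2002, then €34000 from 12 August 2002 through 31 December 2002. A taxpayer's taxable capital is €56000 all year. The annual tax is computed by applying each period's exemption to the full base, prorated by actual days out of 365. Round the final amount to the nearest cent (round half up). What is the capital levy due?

€669.52

1 January – 24 April 2002: 114 days, exemption €12000 → (€56000 − €12000) × 2.5% × 114/365 = €343.5616
25 April – 11 August 2002: 109 days, exemption €41000 → (€56000 − €41000) × 2.5% × 109/365 = €111.9863
12 August – 31 December 2002: 142 days, exemption €34000 → (€56000 − €34000) × 2.5% × 142/365 = €213.9726
Total = €669.5205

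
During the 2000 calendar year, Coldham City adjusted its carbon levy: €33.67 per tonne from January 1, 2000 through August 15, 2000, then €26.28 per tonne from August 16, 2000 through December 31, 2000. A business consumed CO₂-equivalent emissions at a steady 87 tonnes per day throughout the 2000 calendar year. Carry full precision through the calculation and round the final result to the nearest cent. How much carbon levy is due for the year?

€983,395.80

January 1 – August 15, 2000: 228 days × 87 tonnes/day = 19,836 tonnes at €33.67/tonne → €667,878.12
August 16 – December 31, 2000: 138 days × 87 tonnes/day = 12,006 tonnes at €26.28/tonne → €315,517.68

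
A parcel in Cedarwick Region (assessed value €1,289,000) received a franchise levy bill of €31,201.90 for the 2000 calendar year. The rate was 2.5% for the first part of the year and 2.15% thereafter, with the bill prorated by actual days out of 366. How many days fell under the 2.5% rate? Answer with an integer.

Let d = days at the first rate; then 366 − d days at the second rate.
€1,289,000 × [2.5%·d + 2.15%·(366−d)] / 366 = €31,201.90
Solving gives d = 283, so the new rate took effect on October 10, 2000.

283 days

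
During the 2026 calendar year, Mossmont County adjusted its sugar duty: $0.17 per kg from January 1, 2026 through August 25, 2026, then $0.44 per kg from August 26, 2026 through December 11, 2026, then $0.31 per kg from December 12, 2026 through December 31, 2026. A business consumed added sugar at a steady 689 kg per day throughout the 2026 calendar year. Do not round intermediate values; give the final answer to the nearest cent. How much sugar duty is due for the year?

$64,772.89

January 1 – August 25, 2026: 237 days × 689 kg/day = 163,293 kg at $0.17/kg → $27,759.81
August 26 – December 11, 2026: 108 days × 689 kg/day = 74,412 kg at $0.44/kg → $32,741.28
December 12 – December 31, 2026: 20 days × 689 kg/day = 13,780 kg at $0.31/kg → $4,271.80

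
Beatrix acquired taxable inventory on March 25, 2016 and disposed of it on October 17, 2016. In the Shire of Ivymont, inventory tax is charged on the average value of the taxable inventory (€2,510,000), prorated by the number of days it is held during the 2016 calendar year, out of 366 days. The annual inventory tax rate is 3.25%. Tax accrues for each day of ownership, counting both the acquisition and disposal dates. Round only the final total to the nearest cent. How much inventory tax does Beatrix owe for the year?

€46,136.68

Days held (March 25 – October 17, 2016): 207 out of 366
Tax = €2,510,000 × 3.25% × 207/366 = €46,136.6803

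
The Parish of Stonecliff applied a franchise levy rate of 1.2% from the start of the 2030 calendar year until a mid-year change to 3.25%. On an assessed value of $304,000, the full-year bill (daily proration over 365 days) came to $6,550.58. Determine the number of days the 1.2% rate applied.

195 days

Let d = days at the first rate; then 365 − d days at the second rate.
$304,000 × [1.2%·d + 3.25%·(365−d)] / 365 = $6,550.58
Solving gives d = 195, so the new rate took effect on 15 Jul 2030.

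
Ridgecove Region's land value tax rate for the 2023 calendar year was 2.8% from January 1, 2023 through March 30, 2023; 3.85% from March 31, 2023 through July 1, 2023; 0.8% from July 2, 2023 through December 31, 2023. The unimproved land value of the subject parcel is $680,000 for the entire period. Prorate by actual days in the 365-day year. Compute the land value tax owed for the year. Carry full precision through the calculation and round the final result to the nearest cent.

January 1 – March 30, 2023: 89 days at 2.8% → $680,000 × 2.8% × 89/365 = $4,642.6301
March 31 – July 1, 2023: 93 days at 3.85% → $680,000 × 3.85% × 93/365 = $6,670.5205
July 2 – December 31, 2023: 183 days at 0.8% → $680,000 × 0.8% × 183/365 = $2,727.4521
Total = $14,040.6027

$14,040.60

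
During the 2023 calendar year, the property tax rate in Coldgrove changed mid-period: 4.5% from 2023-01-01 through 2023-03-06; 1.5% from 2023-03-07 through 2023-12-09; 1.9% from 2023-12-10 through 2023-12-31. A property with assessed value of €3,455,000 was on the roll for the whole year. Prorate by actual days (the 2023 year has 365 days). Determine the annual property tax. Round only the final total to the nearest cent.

€71,116.21

2023-01-01 to 2023-03-06: 65 days at 4.5% → €3,455,000 × 4.5% × 65/365 = €27,687.3288
2023-03-07 to 2023-12-09: 278 days at 1.5% → €3,455,000 × 1.5% × 278/365 = €39,472.1918
2023-12-10 to 2023-12-31: 22 days at 1.9% → €3,455,000 × 1.9% × 22/365 = €3,956.6849
Total = €71,116.2055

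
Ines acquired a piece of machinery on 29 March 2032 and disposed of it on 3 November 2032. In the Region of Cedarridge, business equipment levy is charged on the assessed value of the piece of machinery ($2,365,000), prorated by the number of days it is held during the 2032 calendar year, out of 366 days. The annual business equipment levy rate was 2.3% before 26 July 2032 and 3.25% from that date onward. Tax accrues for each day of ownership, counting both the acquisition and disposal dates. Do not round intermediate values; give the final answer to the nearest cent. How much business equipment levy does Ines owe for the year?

29 March – 25 July 2032: 119 days at 2.3% → $2,365,000 × 2.3% × 119/366 = $17,685.8060
26 July – 3 November 2032: 101 days at 3.25% → $2,365,000 × 3.25% × 101/366 = $21,210.6899
Total = $38,896.4959

$38,896.50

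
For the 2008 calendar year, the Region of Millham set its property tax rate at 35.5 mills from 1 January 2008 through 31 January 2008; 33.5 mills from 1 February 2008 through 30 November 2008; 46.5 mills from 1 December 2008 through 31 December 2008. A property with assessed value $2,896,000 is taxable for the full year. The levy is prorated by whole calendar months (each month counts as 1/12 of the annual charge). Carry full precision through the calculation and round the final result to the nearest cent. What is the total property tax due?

1 January – 31 January 2008: 1 month at 35.5 mills → $2,896,000 × 3.55% × 1/12 = $8,567.3333
1 February – 30 November 2008: 10 months at 33.5 mills → $2,896,000 × 3.35% × 10/12 = $80,846.6667
1 December – 31 December 2008: 1 month at 46.5 mills → $2,896,000 × 4.65% × 1/12 = $11,222.0000
Total = $100,636.0000

$100,636.00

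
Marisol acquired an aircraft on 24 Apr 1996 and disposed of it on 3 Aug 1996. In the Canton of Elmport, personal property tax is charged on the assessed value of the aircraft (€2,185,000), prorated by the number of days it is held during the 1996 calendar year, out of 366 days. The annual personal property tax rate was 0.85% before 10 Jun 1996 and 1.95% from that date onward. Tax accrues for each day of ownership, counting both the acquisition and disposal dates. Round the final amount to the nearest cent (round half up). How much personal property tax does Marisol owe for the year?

€8,787.76

24 Apr – 9 Jun 1996: 47 days at 0.85% → €2,185,000 × 0.85% × 47/366 = €2,384.9932
10 Jun – 3 Aug 1996: 55 days at 1.95% → €2,185,000 × 1.95% × 55/366 = €6,402.7664
Total = €8,787.7596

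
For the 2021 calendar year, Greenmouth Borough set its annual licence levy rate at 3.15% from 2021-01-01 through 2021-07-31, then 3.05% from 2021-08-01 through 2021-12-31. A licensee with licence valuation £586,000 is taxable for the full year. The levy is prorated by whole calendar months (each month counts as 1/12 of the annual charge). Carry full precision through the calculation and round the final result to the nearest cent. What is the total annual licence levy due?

2021-01-01 to 2021-07-31: 7 months at 3.15% → £586,000 × 3.15% × 7/12 = £10,767.7500
2021-08-01 to 2021-12-31: 5 months at 3.05% → £586,000 × 3.05% × 5/12 = £7,447.0833
Total = £18,214.8333

£18,214.83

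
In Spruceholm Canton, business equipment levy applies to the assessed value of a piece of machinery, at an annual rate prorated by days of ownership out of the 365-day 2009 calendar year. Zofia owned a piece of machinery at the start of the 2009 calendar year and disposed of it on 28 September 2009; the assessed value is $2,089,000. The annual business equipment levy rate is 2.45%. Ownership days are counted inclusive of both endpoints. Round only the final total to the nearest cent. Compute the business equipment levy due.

Days held (1 January – 28 September 2009): 271 out of 365
Tax = $2,089,000 × 2.45% × 271/365 = $37,999.7685

$37,999.77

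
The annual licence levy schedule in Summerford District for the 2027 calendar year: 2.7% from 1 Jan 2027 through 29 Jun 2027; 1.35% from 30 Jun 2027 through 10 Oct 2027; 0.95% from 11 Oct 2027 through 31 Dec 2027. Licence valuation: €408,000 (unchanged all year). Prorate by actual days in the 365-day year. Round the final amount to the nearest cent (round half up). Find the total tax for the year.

€7,857.63

1 Jan – 29 Jun 2027: 180 days at 2.7% → €408,000 × 2.7% × 180/365 = €5,432.5479
30 Jun – 10 Oct 2027: 103 days at 1.35% → €408,000 × 1.35% × 103/365 = €1,554.3123
11 Oct – 31 Dec 2027: 82 days at 0.95% → €408,000 × 0.95% × 82/365 = €870.7726
Total = €7,857.6329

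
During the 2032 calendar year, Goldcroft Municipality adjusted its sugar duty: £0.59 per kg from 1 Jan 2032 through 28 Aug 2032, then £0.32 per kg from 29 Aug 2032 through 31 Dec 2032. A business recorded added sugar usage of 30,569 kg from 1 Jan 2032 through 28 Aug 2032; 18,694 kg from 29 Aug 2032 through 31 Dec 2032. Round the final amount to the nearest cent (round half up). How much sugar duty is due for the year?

1 Jan – 28 Aug 2032: 30,569 kg at £0.59/kg → £18,035.71
29 Aug – 31 Dec 2032: 18,694 kg at £0.32/kg → £5,982.08

£24,017.79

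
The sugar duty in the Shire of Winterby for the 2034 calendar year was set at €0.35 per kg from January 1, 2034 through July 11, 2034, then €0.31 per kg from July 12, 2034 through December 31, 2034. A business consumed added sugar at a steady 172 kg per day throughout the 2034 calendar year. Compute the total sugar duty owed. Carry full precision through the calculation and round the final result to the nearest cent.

January 1 – July 11, 2034: 192 days × 172 kg/day = 33,024 kg at €0.35/kg → €11,558.40
July 12 – December 31, 2034: 173 days × 172 kg/day = 29,756 kg at €0.31/kg → €9,224.36

€20,782.76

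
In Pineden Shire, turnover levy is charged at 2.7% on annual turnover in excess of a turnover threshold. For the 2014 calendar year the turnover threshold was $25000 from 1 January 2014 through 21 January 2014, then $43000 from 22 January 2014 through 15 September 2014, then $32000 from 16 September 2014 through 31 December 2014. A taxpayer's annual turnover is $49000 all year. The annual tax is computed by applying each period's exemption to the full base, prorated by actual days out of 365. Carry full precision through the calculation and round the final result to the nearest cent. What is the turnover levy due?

$277.03

1 January – 21 January 2014: 21 days, exemption $25000 → ($49000 − $25000) × 2.7% × 21/365 = $37.2822
22 January – 15 September 2014: 237 days, exemption $43000 → ($49000 − $43000) × 2.7% × 237/365 = $105.1890
16 September – 31 December 2014: 107 days, exemption $32000 → ($49000 − $32000) × 2.7% × 107/365 = $134.5562
Total = $277.0274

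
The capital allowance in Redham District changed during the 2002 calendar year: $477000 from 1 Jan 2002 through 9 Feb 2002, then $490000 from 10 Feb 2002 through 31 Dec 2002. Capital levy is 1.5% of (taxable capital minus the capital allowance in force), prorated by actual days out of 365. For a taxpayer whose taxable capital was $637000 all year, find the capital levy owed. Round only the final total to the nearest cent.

$2226.37

1 Jan – 9 Feb 2002: 40 days, exemption $477000 → ($637000 − $477000) × 1.5% × 40/365 = $263.0137
10 Feb – 31 Dec 2002: 325 days, exemption $490000 → ($637000 − $490000) × 1.5% × 325/365 = $1963.3562
Total = $2226.3699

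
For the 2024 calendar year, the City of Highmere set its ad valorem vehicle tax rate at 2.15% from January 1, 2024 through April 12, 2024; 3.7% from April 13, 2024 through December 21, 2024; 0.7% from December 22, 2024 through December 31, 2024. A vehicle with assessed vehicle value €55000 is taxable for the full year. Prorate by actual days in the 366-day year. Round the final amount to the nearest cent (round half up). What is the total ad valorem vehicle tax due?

January 1 – April 12, 2024: 103 days at 2.15% → €55000 × 2.15% × 103/366 = €332.7801
April 13 – December 21, 2024: 253 days at 3.7% → €55000 × 3.7% × 253/366 = €1406.7077
December 22 – December 31, 2024: 10 days at 0.7% → €55000 × 0.7% × 10/366 = €10.5191
Total = €1750.0068

€1750.01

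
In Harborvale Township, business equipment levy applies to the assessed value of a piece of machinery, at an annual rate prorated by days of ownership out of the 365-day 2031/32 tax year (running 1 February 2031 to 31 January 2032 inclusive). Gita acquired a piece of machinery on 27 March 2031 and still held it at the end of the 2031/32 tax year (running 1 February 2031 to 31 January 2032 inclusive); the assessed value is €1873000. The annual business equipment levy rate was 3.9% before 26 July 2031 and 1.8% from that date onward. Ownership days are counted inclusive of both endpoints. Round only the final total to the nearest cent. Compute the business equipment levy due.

€41765.33

27 March – 25 July 2031: 121 days at 3.9% → €1873000 × 3.9% × 121/365 = €24215.5808
26 July 2031 – 31 January 2032: 190 days at 1.8% → €1873000 × 1.8% × 190/365 = €17549.7534
Total = €41765.3342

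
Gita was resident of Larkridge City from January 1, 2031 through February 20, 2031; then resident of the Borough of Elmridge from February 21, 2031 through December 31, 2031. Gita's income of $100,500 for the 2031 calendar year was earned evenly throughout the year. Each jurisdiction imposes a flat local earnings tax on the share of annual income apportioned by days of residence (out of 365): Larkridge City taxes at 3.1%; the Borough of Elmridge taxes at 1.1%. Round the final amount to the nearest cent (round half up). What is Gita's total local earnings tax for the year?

$1,386.35

Larkridge City, January 1 – February 20, 2031: 51 days → $100,500 × 3.1% × 51/365 = $435.3164
The Borough of Elmridge, February 21 – December 31, 2031: 314 days → $100,500 × 1.1% × 314/365 = $951.0329
Total = $1,386.3493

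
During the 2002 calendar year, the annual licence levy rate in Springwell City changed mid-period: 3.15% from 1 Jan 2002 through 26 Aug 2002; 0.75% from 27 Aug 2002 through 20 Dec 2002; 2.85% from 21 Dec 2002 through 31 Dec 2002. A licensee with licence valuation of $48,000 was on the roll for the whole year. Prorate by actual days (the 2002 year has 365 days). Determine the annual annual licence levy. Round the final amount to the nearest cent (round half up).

1 Jan – 26 Aug 2002: 238 days at 3.15% → $48,000 × 3.15% × 238/365 = $985.9068
27 Aug – 20 Dec 2002: 116 days at 0.75% → $48,000 × 0.75% × 116/365 = $114.4110
21 Dec – 31 Dec 2002: 11 days at 2.85% → $48,000 × 2.85% × 11/365 = $41.2274
Total = $1,141.5452

$1,141.55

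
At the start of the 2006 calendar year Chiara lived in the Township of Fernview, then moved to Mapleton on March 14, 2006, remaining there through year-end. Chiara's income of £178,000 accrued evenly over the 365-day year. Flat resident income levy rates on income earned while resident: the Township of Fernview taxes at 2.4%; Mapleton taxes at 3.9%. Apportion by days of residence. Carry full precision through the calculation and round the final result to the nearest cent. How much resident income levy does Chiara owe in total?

The Township of Fernview, January 1 – March 13, 2006: 72 days → £178,000 × 2.4% × 72/365 = £842.6959
Mapleton, March 14 – December 31, 2006: 293 days → £178,000 × 3.9% × 293/365 = £5,572.6192
Total = £6,415.3151

£6,415.32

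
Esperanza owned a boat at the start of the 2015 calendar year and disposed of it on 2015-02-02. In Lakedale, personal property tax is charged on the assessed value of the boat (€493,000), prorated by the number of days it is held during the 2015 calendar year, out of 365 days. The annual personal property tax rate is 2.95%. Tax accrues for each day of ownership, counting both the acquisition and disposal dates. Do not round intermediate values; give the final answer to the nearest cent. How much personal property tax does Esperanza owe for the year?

Days held (2015-01-01 to 2015-02-02): 33 out of 365
Tax = €493,000 × 2.95% × 33/365 = €1,314.8918

€1,314.89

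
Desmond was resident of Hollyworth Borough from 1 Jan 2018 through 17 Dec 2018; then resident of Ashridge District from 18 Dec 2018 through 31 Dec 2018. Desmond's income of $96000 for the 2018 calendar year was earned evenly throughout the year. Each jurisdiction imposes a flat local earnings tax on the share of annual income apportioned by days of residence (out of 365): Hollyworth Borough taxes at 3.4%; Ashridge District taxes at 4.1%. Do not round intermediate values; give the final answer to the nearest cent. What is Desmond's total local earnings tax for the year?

Hollyworth Borough, 1 Jan – 17 Dec 2018: 351 days → $96000 × 3.4% × 351/365 = $3138.8055
Ashridge District, 18 Dec – 31 Dec 2018: 14 days → $96000 × 4.1% × 14/365 = $150.9699
Total = $3289.7753

$3289.78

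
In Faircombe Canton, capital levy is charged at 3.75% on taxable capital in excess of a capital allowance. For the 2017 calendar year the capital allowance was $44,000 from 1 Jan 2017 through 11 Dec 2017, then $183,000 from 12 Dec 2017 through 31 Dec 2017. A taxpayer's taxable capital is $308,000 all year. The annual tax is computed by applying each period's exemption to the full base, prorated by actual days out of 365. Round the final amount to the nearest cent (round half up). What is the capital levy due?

$9,614.38

1 Jan – 11 Dec 2017: 345 days, exemption $44,000 → ($308,000 − $44,000) × 3.75% × 345/365 = $9,357.5342
12 Dec – 31 Dec 2017: 20 days, exemption $183,000 → ($308,000 − $183,000) × 3.75% × 20/365 = $256.8493
Total = $9,614.3836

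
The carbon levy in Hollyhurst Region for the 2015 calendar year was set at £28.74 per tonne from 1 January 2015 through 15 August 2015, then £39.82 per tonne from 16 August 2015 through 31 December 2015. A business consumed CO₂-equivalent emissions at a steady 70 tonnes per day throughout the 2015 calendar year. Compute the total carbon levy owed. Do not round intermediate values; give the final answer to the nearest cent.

£841339.80

1 January – 15 August 2015: 227 days × 70 tonnes/day = 15,890 tonnes at £28.74/tonne → £456678.60
16 August – 31 December 2015: 138 days × 70 tonnes/day = 9,660 tonnes at £39.82/tonne → £384661.20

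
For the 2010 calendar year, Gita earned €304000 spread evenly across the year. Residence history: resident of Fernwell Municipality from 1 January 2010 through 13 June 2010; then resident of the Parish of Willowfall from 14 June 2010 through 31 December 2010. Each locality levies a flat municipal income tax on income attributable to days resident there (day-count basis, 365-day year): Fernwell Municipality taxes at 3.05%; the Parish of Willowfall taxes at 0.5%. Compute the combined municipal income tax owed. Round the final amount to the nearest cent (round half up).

Fernwell Municipality, 1 January – 13 June 2010: 164 days → €304000 × 3.05% × 164/365 = €4166.0493
The Parish of Willowfall, 14 June – 31 December 2010: 201 days → €304000 × 0.5% × 201/365 = €837.0411
Total = €5003.0904

€5003.09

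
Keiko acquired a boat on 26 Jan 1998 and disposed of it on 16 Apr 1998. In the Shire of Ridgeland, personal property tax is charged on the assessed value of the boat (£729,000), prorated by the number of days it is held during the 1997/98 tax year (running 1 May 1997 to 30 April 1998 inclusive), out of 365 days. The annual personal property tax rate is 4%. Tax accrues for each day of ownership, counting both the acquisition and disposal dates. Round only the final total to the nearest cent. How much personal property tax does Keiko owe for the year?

Days held (26 Jan – 16 Apr 1998): 81 out of 365
Tax = £729,000 × 4% × 81/365 = £6,471.1233

£6,471.12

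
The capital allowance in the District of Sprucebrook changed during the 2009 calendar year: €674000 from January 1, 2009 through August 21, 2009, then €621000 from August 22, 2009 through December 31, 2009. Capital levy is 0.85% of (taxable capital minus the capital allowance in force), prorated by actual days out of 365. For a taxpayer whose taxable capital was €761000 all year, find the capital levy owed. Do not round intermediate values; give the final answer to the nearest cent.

€902.42

January 1 – August 21, 2009: 233 days, exemption €674000 → (€761000 − €674000) × 0.85% × 233/365 = €472.0644
August 22 – December 31, 2009: 132 days, exemption €621000 → (€761000 − €621000) × 0.85% × 132/365 = €430.3562
Total = €902.4205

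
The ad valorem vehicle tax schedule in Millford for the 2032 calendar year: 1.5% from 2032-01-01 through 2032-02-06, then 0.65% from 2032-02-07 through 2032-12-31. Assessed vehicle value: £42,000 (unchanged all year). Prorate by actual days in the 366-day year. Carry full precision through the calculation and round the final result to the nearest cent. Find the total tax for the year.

2032-01-01 to 2032-02-06: 37 days at 1.5% → £42,000 × 1.5% × 37/366 = £63.6885
2032-02-07 to 2032-12-31: 329 days at 0.65% → £42,000 × 0.65% × 329/366 = £245.4016
Total = £309.0902

£309.09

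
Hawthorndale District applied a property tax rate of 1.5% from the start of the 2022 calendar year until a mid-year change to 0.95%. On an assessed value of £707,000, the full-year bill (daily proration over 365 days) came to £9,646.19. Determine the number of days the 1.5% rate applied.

275 days

Let d = days at the first rate; then 365 − d days at the second rate.
£707,000 × [1.5%·d + 0.95%·(365−d)] / 365 = £9,646.19
Solving gives d = 275, so the new rate took effect on October 3, 2022.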